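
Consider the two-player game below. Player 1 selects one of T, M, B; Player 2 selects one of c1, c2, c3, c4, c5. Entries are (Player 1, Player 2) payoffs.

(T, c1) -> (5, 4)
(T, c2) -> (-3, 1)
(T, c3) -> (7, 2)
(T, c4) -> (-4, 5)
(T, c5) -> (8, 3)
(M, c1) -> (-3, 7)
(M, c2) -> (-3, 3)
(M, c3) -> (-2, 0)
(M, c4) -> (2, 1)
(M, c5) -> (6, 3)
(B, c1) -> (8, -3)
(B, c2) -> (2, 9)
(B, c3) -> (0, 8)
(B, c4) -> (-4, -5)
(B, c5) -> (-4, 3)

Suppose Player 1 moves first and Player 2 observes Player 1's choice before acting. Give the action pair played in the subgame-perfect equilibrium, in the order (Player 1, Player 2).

Solve by backward induction (Player 1 leads).
- T: BR = c4, leader payoff -4.
- M: BR = c1, leader payoff -3.
- B: BR = c2, leader payoff 2.
Maximizing over -4, -3, 2, Player 1 chooses B. Subgame-perfect outcome: (B, c2) with payoffs (2, 9).

(B, c2)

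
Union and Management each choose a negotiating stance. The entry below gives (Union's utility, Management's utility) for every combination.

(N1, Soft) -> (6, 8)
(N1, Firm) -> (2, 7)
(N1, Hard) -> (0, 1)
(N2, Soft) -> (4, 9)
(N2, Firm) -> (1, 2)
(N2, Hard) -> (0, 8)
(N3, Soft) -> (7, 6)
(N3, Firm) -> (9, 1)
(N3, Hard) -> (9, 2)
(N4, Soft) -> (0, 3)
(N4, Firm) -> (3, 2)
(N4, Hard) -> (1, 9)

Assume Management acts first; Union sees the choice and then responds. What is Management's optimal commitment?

Soft

Solve by backward induction (Management leads).
- Soft: Union compares 6, 4, 7, 0 and picks N3; Management would get 6.
- Firm: Union compares 2, 1, 9, 3 and picks N3; Management would get 1.
- Hard: Union compares 0, 0, 9, 1 and picks N3; Management would get 2.
Management's induced payoffs are 6, 1, 2, so Management commits to Soft. Subgame-perfect outcome: (N3, Soft) with payoffs (7, 6).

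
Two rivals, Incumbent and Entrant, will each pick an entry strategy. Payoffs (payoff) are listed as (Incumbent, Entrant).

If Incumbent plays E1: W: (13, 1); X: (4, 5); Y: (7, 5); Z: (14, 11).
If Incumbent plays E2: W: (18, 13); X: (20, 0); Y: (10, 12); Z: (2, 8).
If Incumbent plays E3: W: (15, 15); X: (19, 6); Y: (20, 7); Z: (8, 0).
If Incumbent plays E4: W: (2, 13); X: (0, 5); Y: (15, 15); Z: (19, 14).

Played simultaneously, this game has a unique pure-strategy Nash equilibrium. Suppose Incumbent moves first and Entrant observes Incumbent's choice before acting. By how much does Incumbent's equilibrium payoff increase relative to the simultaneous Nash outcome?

0

Solve by backward induction (Incumbent leads).
- E1: BR = Z, leader payoff 14.
- E2: BR = W, leader payoff 18.
- E3: BR = W, leader payoff 15.
- E4: BR = Y, leader payoff 15.
Maximizing over 14, 18, 15, 15, Incumbent chooses E2. Subgame-perfect outcome: (E2, W) with payoffs (18, 13).
Now find the simultaneous Nash equilibrium.
Incumbent's best replies: W→E2; X→E2; Y→E3; Z→E4.
Entrant's best replies: E1→Z; E2→W; E3→W; E4→Y.
The unique mutual best reply is (E2, W), giving (18, 13).
Incumbent's commitment gain: 18 − 18 = 0.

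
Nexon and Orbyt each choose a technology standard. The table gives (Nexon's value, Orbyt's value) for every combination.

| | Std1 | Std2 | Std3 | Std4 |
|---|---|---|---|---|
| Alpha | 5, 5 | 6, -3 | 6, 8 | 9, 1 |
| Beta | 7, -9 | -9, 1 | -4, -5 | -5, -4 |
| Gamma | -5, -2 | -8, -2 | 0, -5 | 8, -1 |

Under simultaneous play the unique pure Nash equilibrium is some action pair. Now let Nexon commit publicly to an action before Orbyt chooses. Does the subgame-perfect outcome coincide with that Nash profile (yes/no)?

no

Solve by backward induction (Nexon leads).
- Alpha: Orbyt compares 5, -3, 8, 1 and picks Std3; Nexon would get 6.
- Beta: Orbyt compares -9, 1, -5, -4 and picks Std2; Nexon would get -9.
- Gamma: Orbyt compares -2, -2, -5, -1 and picks Std4; Nexon would get 8.
Nexon's induced payoffs are 6, -9, 8, so Nexon commits to Gamma. Subgame-perfect outcome: (Gamma, Std4) with payoffs (8, -1).
Now find the simultaneous Nash equilibrium.
Nexon's best replies: Std1→Beta; Std2→Alpha; Std3→Alpha; Std4→Alpha.
Orbyt's best replies: Alpha→Std3; Beta→Std2; Gamma→Std4.
The unique mutual best reply is (Alpha, Std3), giving (6, 8).
Sequential outcome (Gamma, Std4) differs from the Nash profile (Alpha, Std3).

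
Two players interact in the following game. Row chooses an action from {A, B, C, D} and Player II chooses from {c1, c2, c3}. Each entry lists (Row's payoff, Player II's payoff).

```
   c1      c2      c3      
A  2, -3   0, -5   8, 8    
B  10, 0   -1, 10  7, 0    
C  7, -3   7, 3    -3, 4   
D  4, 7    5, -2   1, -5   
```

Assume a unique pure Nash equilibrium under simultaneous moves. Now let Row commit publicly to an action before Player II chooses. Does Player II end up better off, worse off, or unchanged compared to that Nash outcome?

Backward induction with Row moving first.
- A: Player II compares -3, -5, 8 and picks c3; Row would get 8.
- B: Player II compares 0, 10, 0 and picks c2; Row would get -1.
- C: Player II compares -3, 3, 4 and picks c3; Row would get -3.
- D: Player II compares 7, -2, -5 and picks c1; Row would get 4.
Maximizing over 8, -1, -3, 4, Row chooses A. Subgame-perfect outcome: (A, c3) with payoffs (8, 8).
For the simultaneous game, intersect best replies.
Row's best replies: c1→B; c2→C; c3→A.
Player II's best replies: A→c3; B→c2; C→c3; D→c1.
Only (A, c3) has each player best-responding; Nash payoffs (8, 8).
Player II earns 8 sequentially versus 8 at the Nash outcome: unchanged.

unchanged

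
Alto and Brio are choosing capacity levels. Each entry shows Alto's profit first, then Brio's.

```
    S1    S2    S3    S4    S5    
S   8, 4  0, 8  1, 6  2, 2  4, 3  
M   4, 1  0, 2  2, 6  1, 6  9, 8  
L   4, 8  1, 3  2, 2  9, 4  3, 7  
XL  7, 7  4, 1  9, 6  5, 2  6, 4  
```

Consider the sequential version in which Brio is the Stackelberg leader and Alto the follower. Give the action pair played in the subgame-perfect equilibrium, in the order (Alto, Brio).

Work backward from Alto's decision.
- S1: Alto compares 8, 4, 4, 7 and picks S; Brio would get 4.
- S2: Alto compares 0, 0, 1, 4 and picks XL; Brio would get 1.
- S3: Alto compares 1, 2, 2, 9 and picks XL; Brio would get 6.
- S4: Alto compares 2, 1, 9, 5 and picks L; Brio would get 4.
- S5: Alto compares 4, 9, 3, 6 and picks M; Brio would get 8.
Brio's induced payoffs are 4, 1, 6, 4, 8, so Brio commits to S5. Subgame-perfect outcome: (M, S5) with payoffs (9, 8).

(M, S5)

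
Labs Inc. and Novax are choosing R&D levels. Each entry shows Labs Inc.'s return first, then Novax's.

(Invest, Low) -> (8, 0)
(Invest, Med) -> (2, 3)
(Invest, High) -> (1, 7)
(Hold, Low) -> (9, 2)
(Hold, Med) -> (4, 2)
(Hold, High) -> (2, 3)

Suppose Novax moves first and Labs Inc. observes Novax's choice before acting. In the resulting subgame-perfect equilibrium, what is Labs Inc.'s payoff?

2

Backward induction with Novax moving first.
- Low → Labs Inc. plays Hold (best of 8, 9); Novax gets 2.
- Med → Labs Inc. plays Hold (best of 2, 4); Novax gets 2.
- High → Labs Inc. plays Hold (best of 1, 2); Novax gets 3.
Novax's induced payoffs are 2, 2, 3, so Novax commits to High. Subgame-perfect outcome: (Hold, High) with payoffs (2, 3).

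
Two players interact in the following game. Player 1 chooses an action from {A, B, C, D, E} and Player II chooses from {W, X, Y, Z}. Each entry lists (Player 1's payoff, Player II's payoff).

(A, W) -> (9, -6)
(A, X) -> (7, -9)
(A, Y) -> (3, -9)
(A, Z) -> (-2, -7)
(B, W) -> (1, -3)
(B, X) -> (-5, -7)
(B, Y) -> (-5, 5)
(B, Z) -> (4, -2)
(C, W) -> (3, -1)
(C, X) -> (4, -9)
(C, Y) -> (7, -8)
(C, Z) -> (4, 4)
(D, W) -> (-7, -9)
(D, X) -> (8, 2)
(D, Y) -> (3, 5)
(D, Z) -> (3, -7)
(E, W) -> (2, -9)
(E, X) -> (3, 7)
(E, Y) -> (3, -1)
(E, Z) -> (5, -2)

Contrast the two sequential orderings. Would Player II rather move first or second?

first

If Player 1 leads: Player II's best replies are A→W, B→Y, C→Z, D→Y, E→X; Player 1's induced payoffs 9, -5, 4, 3, 3; outcome (A, W), payoffs (9, -6).
If Player II leads: Player 1's best replies are W→A, X→D, Y→C, Z→E; Player II's induced payoffs -6, 2, -8, -2; outcome (D, X), payoffs (8, 2).
Player II gets 2 moving first and -6 moving second, so Player II prefers to move first.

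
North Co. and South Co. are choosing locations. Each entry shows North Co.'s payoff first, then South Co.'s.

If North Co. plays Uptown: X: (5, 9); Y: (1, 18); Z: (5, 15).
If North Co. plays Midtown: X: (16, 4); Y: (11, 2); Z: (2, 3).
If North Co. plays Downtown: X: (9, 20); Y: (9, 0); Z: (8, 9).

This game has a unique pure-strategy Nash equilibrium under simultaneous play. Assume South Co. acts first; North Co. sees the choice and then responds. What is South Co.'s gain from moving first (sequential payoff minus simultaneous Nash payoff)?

5

Solve by backward induction (South Co. leads).
- X → North Co. plays Midtown (best of 5, 16, 9); South Co. gets 4.
- Y → North Co. plays Midtown (best of 1, 11, 9); South Co. gets 2.
- Z → North Co. plays Downtown (best of 5, 2, 8); South Co. gets 9.
Maximizing over 4, 2, 9, South Co. chooses Z. Subgame-perfect outcome: (Downtown, Z) with payoffs (8, 9).
For the simultaneous game, intersect best replies.
North Co.'s best replies: X→Midtown; Y→Midtown; Z→Downtown.
South Co.'s best replies: Uptown→Y; Midtown→X; Downtown→X.
The unique mutual best reply is (Midtown, X), giving (16, 4).
South Co.'s commitment gain: 9 − 4 = 5.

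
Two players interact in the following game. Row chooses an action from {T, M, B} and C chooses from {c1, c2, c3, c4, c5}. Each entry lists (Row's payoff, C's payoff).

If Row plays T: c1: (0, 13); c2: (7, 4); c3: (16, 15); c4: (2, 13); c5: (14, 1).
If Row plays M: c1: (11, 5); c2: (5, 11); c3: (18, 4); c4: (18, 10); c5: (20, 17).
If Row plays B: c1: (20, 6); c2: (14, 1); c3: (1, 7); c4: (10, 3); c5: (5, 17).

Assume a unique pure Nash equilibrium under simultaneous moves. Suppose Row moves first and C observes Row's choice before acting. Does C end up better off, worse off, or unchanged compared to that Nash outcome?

unchanged

Backward induction with Row moving first.
- T: C compares 13, 4, 15, 13, 1 and picks c3; Row would get 16.
- M: C compares 5, 11, 4, 10, 17 and picks c5; Row would get 20.
- B: C compares 6, 1, 7, 3, 17 and picks c5; Row would get 5.
Maximizing over 16, 20, 5, Row chooses M. Subgame-perfect outcome: (M, c5) with payoffs (20, 17).
For the simultaneous game, intersect best replies.
Row's best replies: c1→B; c2→B; c3→M; c4→M; c5→M.
C's best replies: T→c3; M→c5; B→c5.
Only (M, c5) has each player best-responding; Nash payoffs (20, 17).
C earns 17 sequentially versus 17 at the Nash outcome: unchanged.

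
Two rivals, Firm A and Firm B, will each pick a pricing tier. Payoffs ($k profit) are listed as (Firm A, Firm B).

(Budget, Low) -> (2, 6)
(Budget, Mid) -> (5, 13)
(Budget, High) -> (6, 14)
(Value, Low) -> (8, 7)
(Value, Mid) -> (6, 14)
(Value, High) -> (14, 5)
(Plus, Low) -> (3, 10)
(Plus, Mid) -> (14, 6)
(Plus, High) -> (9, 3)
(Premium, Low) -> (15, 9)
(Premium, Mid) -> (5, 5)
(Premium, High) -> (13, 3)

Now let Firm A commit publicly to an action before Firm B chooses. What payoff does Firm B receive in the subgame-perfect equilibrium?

9

Firm B best-responds to each possible Firm A move:
- Budget: Firm B compares 6, 13, 14 and picks High; Firm A would get 6.
- Value: Firm B compares 7, 14, 5 and picks Mid; Firm A would get 6.
- Plus: Firm B compares 10, 6, 3 and picks Low; Firm A would get 3.
- Premium: Firm B compares 9, 5, 3 and picks Low; Firm A would get 15.
Firm A's induced payoffs are 6, 6, 3, 15, so Firm A commits to Premium. Subgame-perfect outcome: (Premium, Low) with payoffs (15, 9).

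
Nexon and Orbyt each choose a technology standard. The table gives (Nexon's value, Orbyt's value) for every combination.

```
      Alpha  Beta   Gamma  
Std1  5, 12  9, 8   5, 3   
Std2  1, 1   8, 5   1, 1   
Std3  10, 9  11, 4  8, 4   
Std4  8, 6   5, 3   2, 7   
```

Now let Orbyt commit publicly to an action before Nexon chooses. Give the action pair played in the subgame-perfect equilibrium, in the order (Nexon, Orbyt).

(Std3, Alpha)

Backward induction with Orbyt moving first.
- Alpha → Nexon plays Std3 (best of 5, 1, 10, 8); Orbyt gets 9.
- Beta → Nexon plays Std3 (best of 9, 8, 11, 5); Orbyt gets 4.
- Gamma → Nexon plays Std3 (best of 5, 1, 8, 2); Orbyt gets 4.
Orbyt's induced payoffs are 9, 4, 4, so Orbyt commits to Alpha. Subgame-perfect outcome: (Std3, Alpha) with payoffs (10, 9).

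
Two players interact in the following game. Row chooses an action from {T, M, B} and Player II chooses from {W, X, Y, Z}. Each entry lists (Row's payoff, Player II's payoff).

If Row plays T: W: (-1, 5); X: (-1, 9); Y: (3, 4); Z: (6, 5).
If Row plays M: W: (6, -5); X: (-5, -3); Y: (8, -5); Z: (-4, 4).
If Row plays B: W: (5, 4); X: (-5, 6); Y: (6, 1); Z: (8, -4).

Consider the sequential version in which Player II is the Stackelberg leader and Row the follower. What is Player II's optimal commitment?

X

Work backward from Row's decision.
- W: BR = M, leader payoff -5.
- X: BR = T, leader payoff 9.
- Y: BR = M, leader payoff -5.
- Z: BR = B, leader payoff -4.
Among -5, 9, -5, -4, the best is 9 at X. Subgame-perfect outcome: (T, X) with payoffs (-1, 9).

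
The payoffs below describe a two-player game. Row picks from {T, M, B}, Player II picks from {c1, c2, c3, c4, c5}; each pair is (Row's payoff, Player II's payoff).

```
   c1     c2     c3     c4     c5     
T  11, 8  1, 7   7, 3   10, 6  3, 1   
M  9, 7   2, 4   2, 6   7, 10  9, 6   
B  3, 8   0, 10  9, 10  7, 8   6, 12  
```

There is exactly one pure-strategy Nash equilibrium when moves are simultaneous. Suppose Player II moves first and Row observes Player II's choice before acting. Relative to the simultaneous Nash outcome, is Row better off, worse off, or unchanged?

worse off

Work backward from Row's decision.
- c1 → Row plays T (best of 11, 9, 3); Player II gets 8.
- c2 → Row plays M (best of 1, 2, 0); Player II gets 4.
- c3 → Row plays B (best of 7, 2, 9); Player II gets 10.
- c4 → Row plays T (best of 10, 7, 7); Player II gets 6.
- c5 → Row plays M (best of 3, 9, 6); Player II gets 6.
Player II's induced payoffs are 8, 4, 10, 6, 6, so Player II commits to c3. Subgame-perfect outcome: (B, c3) with payoffs (9, 10).
For the simultaneous game, intersect best replies.
Row's best replies: c1→T; c2→M; c3→B; c4→T; c5→M.
Player II's best replies: T→c1; M→c4; B→c5.
Only (T, c1) has each player best-responding; Nash payoffs (11, 8).
Row earns 9 sequentially versus 11 at the Nash outcome: worse off.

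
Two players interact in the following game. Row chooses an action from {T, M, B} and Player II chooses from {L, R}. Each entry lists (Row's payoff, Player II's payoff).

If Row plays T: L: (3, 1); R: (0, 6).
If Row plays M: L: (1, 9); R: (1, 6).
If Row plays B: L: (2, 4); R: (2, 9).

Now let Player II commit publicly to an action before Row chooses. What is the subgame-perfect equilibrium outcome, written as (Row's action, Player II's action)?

(B, R)

Work backward from Row's decision.
- L → Row plays T (best of 3, 1, 2); Player II gets 1.
- R → Row plays B (best of 0, 1, 2); Player II gets 9.
Among 1, 9, the best is 9 at R. Subgame-perfect outcome: (B, R) with payoffs (2, 9).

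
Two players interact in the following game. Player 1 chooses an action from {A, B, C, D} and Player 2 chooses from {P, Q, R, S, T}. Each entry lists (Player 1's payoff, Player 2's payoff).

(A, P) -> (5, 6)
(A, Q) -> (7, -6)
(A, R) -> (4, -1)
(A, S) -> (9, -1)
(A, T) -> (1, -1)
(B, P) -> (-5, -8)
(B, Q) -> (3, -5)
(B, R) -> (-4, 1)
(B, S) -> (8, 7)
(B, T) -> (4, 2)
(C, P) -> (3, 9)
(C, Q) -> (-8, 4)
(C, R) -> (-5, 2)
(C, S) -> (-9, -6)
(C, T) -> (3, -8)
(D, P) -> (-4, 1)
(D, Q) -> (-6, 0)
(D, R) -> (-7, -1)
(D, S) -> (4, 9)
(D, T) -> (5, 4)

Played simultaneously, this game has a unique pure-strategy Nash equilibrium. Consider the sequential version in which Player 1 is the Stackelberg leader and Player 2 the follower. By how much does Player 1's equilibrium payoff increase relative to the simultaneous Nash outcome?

3

Work backward from Player 2's decision.
- A: Player 2 compares 6, -6, -1, -1, -1 and picks P; Player 1 would get 5.
- B: Player 2 compares -8, -5, 1, 7, 2 and picks S; Player 1 would get 8.
- C: Player 2 compares 9, 4, 2, -6, -8 and picks P; Player 1 would get 3.
- D: Player 2 compares 1, 0, -1, 9, 4 and picks S; Player 1 would get 4.
Among 5, 8, 3, 4, the best is 8 at B. Subgame-perfect outcome: (B, S) with payoffs (8, 7).
Now find the simultaneous Nash equilibrium.
Player 1's best replies: P→A; Q→A; R→A; S→A; T→D.
Player 2's best replies: A→P; B→S; C→P; D→S.
The unique mutual best reply is (A, P), giving (5, 6).
Player 1's commitment gain: 8 − 5 = 3.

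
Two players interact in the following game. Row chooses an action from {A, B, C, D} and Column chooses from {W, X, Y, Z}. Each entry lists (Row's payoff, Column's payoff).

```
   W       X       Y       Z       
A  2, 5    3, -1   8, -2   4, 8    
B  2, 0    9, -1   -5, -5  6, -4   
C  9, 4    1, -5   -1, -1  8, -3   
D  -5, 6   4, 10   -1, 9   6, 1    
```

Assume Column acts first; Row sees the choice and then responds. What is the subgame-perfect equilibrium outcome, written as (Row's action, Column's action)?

(C, W)

Row best-responds to each possible Column move:
- W → Row plays C (best of 2, 2, 9, -5); Column gets 4.
- X → Row plays B (best of 3, 9, 1, 4); Column gets -1.
- Y → Row plays A (best of 8, -5, -1, -1); Column gets -2.
- Z → Row plays C (best of 4, 6, 8, 6); Column gets -3.
Among 4, -1, -2, -3, the best is 4 at W. Subgame-perfect outcome: (C, W) with payoffs (9, 4).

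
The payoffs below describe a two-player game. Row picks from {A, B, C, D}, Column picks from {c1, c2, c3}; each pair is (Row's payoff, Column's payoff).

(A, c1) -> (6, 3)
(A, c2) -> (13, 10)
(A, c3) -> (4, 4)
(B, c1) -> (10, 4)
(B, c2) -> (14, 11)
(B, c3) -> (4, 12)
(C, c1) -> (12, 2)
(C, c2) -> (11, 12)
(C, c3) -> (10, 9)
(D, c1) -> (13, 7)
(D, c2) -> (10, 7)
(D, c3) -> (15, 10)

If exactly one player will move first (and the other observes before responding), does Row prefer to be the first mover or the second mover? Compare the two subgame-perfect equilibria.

If Row leads: Column's best replies are A→c2, B→c3, C→c2, D→c3; Row's induced payoffs 13, 4, 11, 15; outcome (D, c3), payoffs (15, 10).
If Column leads: Row's best replies are c1→D, c2→B, c3→D; Column's induced payoffs 7, 11, 10; outcome (B, c2), payoffs (14, 11).
Row gets 15 moving first and 14 moving second, so Row prefers to move first.

first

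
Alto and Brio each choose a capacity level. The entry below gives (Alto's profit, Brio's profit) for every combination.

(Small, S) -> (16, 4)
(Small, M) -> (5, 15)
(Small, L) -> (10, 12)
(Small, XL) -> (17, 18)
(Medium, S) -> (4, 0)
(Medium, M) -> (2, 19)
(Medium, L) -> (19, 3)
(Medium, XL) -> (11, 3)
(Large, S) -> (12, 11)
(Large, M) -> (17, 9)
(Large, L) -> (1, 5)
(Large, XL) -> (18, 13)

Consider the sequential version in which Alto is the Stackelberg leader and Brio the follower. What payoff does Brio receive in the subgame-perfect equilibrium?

Solve by backward induction (Alto leads).
- Small: Brio compares 4, 15, 12, 18 and picks XL; Alto would get 17.
- Medium: Brio compares 0, 19, 3, 3 and picks M; Alto would get 2.
- Large: Brio compares 11, 9, 5, 13 and picks XL; Alto would get 18.
Alto's induced payoffs are 17, 2, 18, so Alto commits to Large. Subgame-perfect outcome: (Large, XL) with payoffs (18, 13).

13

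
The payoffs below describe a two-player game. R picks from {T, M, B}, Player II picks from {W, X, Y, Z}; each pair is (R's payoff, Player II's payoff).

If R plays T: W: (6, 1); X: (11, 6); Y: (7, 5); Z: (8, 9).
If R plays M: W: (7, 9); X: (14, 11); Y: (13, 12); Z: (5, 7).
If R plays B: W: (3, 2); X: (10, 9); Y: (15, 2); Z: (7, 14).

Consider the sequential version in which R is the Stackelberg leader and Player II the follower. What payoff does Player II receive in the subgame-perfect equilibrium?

Work backward from Player II's decision.
- T → Player II plays Z (best of 1, 6, 5, 9); R gets 8.
- M → Player II plays Y (best of 9, 11, 12, 7); R gets 13.
- B → Player II plays Z (best of 2, 9, 2, 14); R gets 7.
R's induced payoffs are 8, 13, 7, so R commits to M. Subgame-perfect outcome: (M, Y) with payoffs (13, 12).

12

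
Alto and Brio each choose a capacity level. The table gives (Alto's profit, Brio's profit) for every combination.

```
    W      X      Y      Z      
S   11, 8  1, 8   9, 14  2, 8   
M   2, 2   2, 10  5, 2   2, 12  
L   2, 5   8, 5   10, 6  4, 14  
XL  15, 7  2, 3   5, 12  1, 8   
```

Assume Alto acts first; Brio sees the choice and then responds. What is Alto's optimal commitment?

Backward induction with Alto moving first.
- S: Brio compares 8, 8, 14, 8 and picks Y; Alto would get 9.
- M: Brio compares 2, 10, 2, 12 and picks Z; Alto would get 2.
- L: Brio compares 5, 5, 6, 14 and picks Z; Alto would get 4.
- XL: Brio compares 7, 3, 12, 8 and picks Y; Alto would get 5.
Maximizing over 9, 2, 4, 5, Alto chooses S. Subgame-perfect outcome: (S, Y) with payoffs (9, 14).

S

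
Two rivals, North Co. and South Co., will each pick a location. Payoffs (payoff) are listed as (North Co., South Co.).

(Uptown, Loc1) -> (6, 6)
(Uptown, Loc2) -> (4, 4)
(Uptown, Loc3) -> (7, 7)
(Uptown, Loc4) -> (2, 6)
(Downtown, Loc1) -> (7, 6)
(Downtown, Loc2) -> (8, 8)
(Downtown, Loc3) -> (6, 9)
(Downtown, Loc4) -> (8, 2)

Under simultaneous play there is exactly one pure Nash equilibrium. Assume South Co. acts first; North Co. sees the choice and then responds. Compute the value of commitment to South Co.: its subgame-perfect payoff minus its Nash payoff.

1

Backward induction with South Co. moving first.
- Loc1 → North Co. plays Downtown (best of 6, 7); South Co. gets 6.
- Loc2 → North Co. plays Downtown (best of 4, 8); South Co. gets 8.
- Loc3 → North Co. plays Uptown (best of 7, 6); South Co. gets 7.
- Loc4 → North Co. plays Downtown (best of 2, 8); South Co. gets 2.
Maximizing over 6, 8, 7, 2, South Co. chooses Loc2. Subgame-perfect outcome: (Downtown, Loc2) with payoffs (8, 8).
For the simultaneous game, intersect best replies.
North Co.'s best replies: Loc1→Downtown; Loc2→Downtown; Loc3→Uptown; Loc4→Downtown.
South Co.'s best replies: Uptown→Loc3; Downtown→Loc3.
Only (Uptown, Loc3) has each player best-responding; Nash payoffs (7, 7).
South Co.'s commitment gain: 8 − 7 = 1.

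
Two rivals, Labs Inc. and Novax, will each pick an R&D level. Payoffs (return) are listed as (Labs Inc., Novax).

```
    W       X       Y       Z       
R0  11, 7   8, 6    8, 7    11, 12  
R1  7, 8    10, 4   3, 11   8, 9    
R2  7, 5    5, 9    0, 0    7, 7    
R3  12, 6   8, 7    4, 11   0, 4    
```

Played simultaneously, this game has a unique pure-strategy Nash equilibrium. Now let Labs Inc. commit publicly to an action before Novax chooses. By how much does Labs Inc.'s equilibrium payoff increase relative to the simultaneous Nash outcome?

Work backward from Novax's decision.
- R0: BR = Z, leader payoff 11.
- R1: BR = Y, leader payoff 3.
- R2: BR = X, leader payoff 5.
- R3: BR = Y, leader payoff 4.
Labs Inc.'s induced payoffs are 11, 3, 5, 4, so Labs Inc. commits to R0. Subgame-perfect outcome: (R0, Z) with payoffs (11, 12).
Under simultaneous play:
Labs Inc.'s best replies: W→R3; X→R1; Y→R0; Z→R0.
Novax's best replies: R0→Z; R1→Y; R2→X; R3→Y.
Only (R0, Z) has each player best-responding; Nash payoffs (11, 12).
Labs Inc.'s commitment gain: 11 − 11 = 0.

0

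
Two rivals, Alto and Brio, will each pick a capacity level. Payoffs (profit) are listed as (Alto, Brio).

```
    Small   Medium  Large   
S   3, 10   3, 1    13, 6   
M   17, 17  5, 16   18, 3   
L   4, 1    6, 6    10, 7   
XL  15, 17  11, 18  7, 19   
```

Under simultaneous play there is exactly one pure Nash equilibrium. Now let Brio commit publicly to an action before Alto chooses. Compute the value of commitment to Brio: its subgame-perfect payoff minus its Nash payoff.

Work backward from Alto's decision.
- Small → Alto plays M (best of 3, 17, 4, 15); Brio gets 17.
- Medium → Alto plays XL (best of 3, 5, 6, 11); Brio gets 18.
- Large → Alto plays M (best of 13, 18, 10, 7); Brio gets 3.
Brio's induced payoffs are 17, 18, 3, so Brio commits to Medium. Subgame-perfect outcome: (XL, Medium) with payoffs (11, 18).
Now find the simultaneous Nash equilibrium.
Alto's best replies: Small→M; Medium→XL; Large→M.
Brio's best replies: S→Small; M→Small; L→Large; XL→Large.
Only (M, Small) has each player best-responding; Nash payoffs (17, 17).
Brio's commitment gain: 18 − 17 = 1.

1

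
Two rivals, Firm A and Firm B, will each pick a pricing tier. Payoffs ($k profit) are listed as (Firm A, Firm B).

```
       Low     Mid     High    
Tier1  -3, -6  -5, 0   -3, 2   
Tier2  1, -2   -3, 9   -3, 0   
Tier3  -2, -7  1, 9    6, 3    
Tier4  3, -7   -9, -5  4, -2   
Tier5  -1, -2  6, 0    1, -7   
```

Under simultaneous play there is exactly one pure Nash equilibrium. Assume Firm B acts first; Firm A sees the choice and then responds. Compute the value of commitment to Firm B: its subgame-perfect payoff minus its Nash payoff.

3

Solve by backward induction (Firm B leads).
- Low: BR = Tier4, leader payoff -7.
- Mid: BR = Tier5, leader payoff 0.
- High: BR = Tier3, leader payoff 3.
Maximizing over -7, 0, 3, Firm B chooses High. Subgame-perfect outcome: (Tier3, High) with payoffs (6, 3).
Now find the simultaneous Nash equilibrium.
Firm A's best replies: Low→Tier4; Mid→Tier5; High→Tier3.
Firm B's best replies: Tier1→High; Tier2→Mid; Tier3→Mid; Tier4→High; Tier5→Mid.
Only (Tier5, Mid) has each player best-responding; Nash payoffs (6, 0).
Firm B's commitment gain: 3 − 0 = 3.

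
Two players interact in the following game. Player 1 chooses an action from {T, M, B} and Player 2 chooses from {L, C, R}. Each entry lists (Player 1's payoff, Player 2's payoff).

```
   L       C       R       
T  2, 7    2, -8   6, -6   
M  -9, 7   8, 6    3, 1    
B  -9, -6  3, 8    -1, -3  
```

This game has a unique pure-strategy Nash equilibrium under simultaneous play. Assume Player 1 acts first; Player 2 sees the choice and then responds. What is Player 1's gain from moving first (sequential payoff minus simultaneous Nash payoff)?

1

Solve by backward induction (Player 1 leads).
- T: BR = L, leader payoff 2.
- M: BR = L, leader payoff -9.
- B: BR = C, leader payoff 3.
Among 2, -9, 3, the best is 3 at B. Subgame-perfect outcome: (B, C) with payoffs (3, 8).
For the simultaneous game, intersect best replies.
Player 1's best replies: L→T; C→M; R→T.
Player 2's best replies: T→L; M→L; B→C.
Only (T, L) has each player best-responding; Nash payoffs (2, 7).
Player 1's commitment gain: 3 − 2 = 1.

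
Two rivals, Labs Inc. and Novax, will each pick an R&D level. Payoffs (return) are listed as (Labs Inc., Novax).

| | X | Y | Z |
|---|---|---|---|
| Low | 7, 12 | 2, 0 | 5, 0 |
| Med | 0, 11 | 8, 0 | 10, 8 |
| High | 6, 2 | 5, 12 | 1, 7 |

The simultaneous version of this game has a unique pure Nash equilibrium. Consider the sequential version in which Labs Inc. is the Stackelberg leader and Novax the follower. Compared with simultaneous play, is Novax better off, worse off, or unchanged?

Work backward from Novax's decision.
- Low: BR = X, leader payoff 7.
- Med: BR = X, leader payoff 0.
- High: BR = Y, leader payoff 5.
Maximizing over 7, 0, 5, Labs Inc. chooses Low. Subgame-perfect outcome: (Low, X) with payoffs (7, 12).
Now find the simultaneous Nash equilibrium.
Labs Inc.'s best replies: X→Low; Y→Med; Z→Med.
Novax's best replies: Low→X; Med→X; High→Y.
The unique mutual best reply is (Low, X), giving (7, 12).
Novax earns 12 sequentially versus 12 at the Nash outcome: unchanged.

unchanged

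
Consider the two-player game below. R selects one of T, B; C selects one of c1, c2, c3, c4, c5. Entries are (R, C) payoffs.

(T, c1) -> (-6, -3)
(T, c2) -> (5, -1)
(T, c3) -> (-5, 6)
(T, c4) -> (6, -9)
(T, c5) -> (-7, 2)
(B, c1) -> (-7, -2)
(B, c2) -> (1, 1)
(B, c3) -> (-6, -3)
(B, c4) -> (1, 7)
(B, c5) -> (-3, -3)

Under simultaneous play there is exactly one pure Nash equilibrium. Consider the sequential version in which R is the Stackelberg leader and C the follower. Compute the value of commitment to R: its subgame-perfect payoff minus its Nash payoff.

6

Solve by backward induction (R leads).
- T: C compares -3, -1, 6, -9, 2 and picks c3; R would get -5.
- B: C compares -2, 1, -3, 7, -3 and picks c4; R would get 1.
R's induced payoffs are -5, 1, so R commits to B. Subgame-perfect outcome: (B, c4) with payoffs (1, 7).
For the simultaneous game, intersect best replies.
R's best replies: c1→T; c2→T; c3→T; c4→T; c5→B.
C's best replies: T→c3; B→c4.
Only (T, c3) has each player best-responding; Nash payoffs (-5, 6).
R's commitment gain: 1 − -5 = 6.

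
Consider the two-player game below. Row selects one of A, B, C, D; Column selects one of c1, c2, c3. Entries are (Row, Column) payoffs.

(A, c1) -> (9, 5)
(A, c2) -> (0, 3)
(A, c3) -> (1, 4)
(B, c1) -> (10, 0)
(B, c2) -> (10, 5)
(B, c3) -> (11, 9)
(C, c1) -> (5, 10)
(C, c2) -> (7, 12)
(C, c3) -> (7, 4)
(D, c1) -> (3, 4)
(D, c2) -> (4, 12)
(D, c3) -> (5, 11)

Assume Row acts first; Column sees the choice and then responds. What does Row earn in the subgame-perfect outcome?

11

Column best-responds to each possible Row move:
- A: Column compares 5, 3, 4 and picks c1; Row would get 9.
- B: Column compares 0, 5, 9 and picks c3; Row would get 11.
- C: Column compares 10, 12, 4 and picks c2; Row would get 7.
- D: Column compares 4, 12, 11 and picks c2; Row would get 4.
Row's induced payoffs are 9, 11, 7, 4, so Row commits to B. Subgame-perfect outcome: (B, c3) with payoffs (11, 9).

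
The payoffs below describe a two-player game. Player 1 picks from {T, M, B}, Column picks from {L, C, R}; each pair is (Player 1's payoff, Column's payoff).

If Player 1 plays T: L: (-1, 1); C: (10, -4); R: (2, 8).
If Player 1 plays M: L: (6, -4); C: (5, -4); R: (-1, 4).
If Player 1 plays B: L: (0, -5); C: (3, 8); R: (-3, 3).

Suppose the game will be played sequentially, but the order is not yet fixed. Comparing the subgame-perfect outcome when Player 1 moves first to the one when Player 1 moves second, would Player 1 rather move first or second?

If Player 1 leads: Column's best replies are T→R, M→R, B→C; Player 1's induced payoffs 2, -1, 3; outcome (B, C), payoffs (3, 8).
If Column leads: Player 1's best replies are L→M, C→T, R→T; Column's induced payoffs -4, -4, 8; outcome (T, R), payoffs (2, 8).
Player 1 gets 3 moving first and 2 moving second, so Player 1 prefers to move first.

first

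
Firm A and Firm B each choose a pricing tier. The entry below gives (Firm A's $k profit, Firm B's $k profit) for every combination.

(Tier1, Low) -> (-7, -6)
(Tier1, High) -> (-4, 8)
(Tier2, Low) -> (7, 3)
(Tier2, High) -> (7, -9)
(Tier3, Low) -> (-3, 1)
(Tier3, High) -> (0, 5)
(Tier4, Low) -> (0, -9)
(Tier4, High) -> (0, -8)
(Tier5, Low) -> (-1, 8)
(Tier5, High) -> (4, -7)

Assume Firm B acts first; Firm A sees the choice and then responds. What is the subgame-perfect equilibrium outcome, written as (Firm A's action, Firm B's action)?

(Tier2, Low)

Solve by backward induction (Firm B leads).
- Low → Firm A plays Tier2 (best of -7, 7, -3, 0, -1); Firm B gets 3.
- High → Firm A plays Tier2 (best of -4, 7, 0, 0, 4); Firm B gets -9.
Among 3, -9, the best is 3 at Low. Subgame-perfect outcome: (Tier2, Low) with payoffs (7, 3).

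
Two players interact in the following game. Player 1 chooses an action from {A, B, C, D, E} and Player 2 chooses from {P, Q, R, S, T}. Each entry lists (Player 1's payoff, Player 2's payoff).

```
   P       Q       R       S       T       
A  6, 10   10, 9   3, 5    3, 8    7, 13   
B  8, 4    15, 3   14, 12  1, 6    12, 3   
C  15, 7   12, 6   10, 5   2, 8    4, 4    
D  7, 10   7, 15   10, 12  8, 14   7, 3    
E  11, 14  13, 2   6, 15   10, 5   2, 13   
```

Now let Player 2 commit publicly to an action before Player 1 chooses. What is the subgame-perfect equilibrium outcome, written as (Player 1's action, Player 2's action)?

(B, R)

Backward induction with Player 2 moving first.
- P → Player 1 plays C (best of 6, 8, 15, 7, 11); Player 2 gets 7.
- Q → Player 1 plays B (best of 10, 15, 12, 7, 13); Player 2 gets 3.
- R → Player 1 plays B (best of 3, 14, 10, 10, 6); Player 2 gets 12.
- S → Player 1 plays E (best of 3, 1, 2, 8, 10); Player 2 gets 5.
- T → Player 1 plays B (best of 7, 12, 4, 7, 2); Player 2 gets 3.
Maximizing over 7, 3, 12, 5, 3, Player 2 chooses R. Subgame-perfect outcome: (B, R) with payoffs (14, 12).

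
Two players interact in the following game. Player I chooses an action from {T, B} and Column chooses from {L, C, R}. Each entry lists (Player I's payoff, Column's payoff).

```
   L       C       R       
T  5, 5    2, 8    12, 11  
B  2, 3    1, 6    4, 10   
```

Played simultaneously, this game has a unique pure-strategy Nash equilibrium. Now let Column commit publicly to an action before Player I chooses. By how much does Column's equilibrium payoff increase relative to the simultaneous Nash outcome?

Work backward from Player I's decision.
- L: BR = T, leader payoff 5.
- C: BR = T, leader payoff 8.
- R: BR = T, leader payoff 11.
Column's induced payoffs are 5, 8, 11, so Column commits to R. Subgame-perfect outcome: (T, R) with payoffs (12, 11).
For the simultaneous game, intersect best replies.
Player I's best replies: L→T; C→T; R→T.
Column's best replies: T→R; B→R.
Only (T, R) has each player best-responding; Nash payoffs (12, 11).
Column's commitment gain: 11 − 11 = 0.

0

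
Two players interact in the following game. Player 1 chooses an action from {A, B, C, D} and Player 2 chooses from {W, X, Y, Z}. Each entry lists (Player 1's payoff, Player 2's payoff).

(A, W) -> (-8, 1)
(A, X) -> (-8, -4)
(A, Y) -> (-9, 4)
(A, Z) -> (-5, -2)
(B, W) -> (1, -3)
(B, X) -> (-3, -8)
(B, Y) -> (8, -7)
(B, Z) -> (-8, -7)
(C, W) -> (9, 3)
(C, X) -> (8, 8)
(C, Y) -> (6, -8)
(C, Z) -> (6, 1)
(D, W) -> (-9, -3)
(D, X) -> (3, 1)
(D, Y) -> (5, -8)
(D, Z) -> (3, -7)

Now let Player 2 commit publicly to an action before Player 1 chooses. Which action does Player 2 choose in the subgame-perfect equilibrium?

X

Backward induction with Player 2 moving first.
- W → Player 1 plays C (best of -8, 1, 9, -9); Player 2 gets 3.
- X → Player 1 plays C (best of -8, -3, 8, 3); Player 2 gets 8.
- Y → Player 1 plays B (best of -9, 8, 6, 5); Player 2 gets -7.
- Z → Player 1 plays C (best of -5, -8, 6, 3); Player 2 gets 1.
Player 2's induced payoffs are 3, 8, -7, 1, so Player 2 commits to X. Subgame-perfect outcome: (C, X) with payoffs (8, 8).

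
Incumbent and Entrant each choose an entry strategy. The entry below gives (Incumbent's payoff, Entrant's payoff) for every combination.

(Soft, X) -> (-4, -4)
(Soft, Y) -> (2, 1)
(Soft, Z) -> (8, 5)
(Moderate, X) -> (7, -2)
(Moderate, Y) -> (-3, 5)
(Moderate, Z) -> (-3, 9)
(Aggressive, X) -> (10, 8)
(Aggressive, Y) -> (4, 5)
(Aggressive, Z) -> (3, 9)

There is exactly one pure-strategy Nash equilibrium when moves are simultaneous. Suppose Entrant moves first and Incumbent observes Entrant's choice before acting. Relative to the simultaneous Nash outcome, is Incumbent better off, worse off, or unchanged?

better off

Incumbent best-responds to each possible Entrant move:
- X: Incumbent compares -4, 7, 10 and picks Aggressive; Entrant would get 8.
- Y: Incumbent compares 2, -3, 4 and picks Aggressive; Entrant would get 5.
- Z: Incumbent compares 8, -3, 3 and picks Soft; Entrant would get 5.
Maximizing over 8, 5, 5, Entrant chooses X. Subgame-perfect outcome: (Aggressive, X) with payoffs (10, 8).
Under simultaneous play:
Incumbent's best replies: X→Aggressive; Y→Aggressive; Z→Soft.
Entrant's best replies: Soft→Z; Moderate→Z; Aggressive→Z.
The unique mutual best reply is (Soft, Z), giving (8, 5).
Incumbent earns 10 sequentially versus 8 at the Nash outcome: better off.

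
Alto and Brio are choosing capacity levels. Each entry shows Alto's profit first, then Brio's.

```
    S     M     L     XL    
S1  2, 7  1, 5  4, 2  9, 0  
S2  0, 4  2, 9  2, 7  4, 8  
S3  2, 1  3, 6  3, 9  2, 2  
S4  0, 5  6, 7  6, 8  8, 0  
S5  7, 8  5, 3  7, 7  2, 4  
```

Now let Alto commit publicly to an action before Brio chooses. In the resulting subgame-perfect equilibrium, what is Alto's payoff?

7

Solve by backward induction (Alto leads).
- S1 → Brio plays S (best of 7, 5, 2, 0); Alto gets 2.
- S2 → Brio plays M (best of 4, 9, 7, 8); Alto gets 2.
- S3 → Brio plays L (best of 1, 6, 9, 2); Alto gets 3.
- S4 → Brio plays L (best of 5, 7, 8, 0); Alto gets 6.
- S5 → Brio plays S (best of 8, 3, 7, 4); Alto gets 7.
Among 2, 2, 3, 6, 7, the best is 7 at S5. Subgame-perfect outcome: (S5, S) with payoffs (7, 8).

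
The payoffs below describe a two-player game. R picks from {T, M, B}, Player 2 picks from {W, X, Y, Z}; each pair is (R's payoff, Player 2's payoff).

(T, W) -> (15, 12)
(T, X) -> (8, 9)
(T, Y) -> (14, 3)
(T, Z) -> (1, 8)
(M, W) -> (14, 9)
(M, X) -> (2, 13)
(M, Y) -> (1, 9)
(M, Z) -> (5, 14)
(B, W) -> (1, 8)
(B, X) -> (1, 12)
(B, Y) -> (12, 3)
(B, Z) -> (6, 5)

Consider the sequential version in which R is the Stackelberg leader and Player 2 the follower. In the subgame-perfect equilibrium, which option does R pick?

T

Work backward from Player 2's decision.
- T: BR = W, leader payoff 15.
- M: BR = Z, leader payoff 5.
- B: BR = X, leader payoff 1.
Among 15, 5, 1, the best is 15 at T. Subgame-perfect outcome: (T, W) with payoffs (15, 12).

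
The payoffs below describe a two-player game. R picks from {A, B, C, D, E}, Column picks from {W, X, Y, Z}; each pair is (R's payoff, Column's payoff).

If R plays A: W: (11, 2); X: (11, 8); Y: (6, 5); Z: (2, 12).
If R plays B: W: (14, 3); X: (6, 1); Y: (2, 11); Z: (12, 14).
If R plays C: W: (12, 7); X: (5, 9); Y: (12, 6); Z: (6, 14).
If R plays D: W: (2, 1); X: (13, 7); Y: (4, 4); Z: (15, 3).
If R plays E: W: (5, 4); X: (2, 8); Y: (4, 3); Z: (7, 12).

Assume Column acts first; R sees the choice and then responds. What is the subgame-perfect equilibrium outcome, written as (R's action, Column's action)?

Work backward from R's decision.
- W: BR = B, leader payoff 3.
- X: BR = D, leader payoff 7.
- Y: BR = C, leader payoff 6.
- Z: BR = D, leader payoff 3.
Among 3, 7, 6, 3, the best is 7 at X. Subgame-perfect outcome: (D, X) with payoffs (13, 7).

(D, X)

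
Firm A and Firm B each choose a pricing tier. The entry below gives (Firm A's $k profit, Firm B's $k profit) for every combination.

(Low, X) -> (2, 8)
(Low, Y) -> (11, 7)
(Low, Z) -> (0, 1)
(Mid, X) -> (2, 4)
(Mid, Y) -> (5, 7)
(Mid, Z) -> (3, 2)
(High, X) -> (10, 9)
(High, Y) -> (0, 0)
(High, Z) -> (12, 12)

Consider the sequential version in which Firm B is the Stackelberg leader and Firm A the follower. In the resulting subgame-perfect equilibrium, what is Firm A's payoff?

12

Firm A best-responds to each possible Firm B move:
- X → Firm A plays High (best of 2, 2, 10); Firm B gets 9.
- Y → Firm A plays Low (best of 11, 5, 0); Firm B gets 7.
- Z → Firm A plays High (best of 0, 3, 12); Firm B gets 12.
Among 9, 7, 12, the best is 12 at Z. Subgame-perfect outcome: (High, Z) with payoffs (12, 12).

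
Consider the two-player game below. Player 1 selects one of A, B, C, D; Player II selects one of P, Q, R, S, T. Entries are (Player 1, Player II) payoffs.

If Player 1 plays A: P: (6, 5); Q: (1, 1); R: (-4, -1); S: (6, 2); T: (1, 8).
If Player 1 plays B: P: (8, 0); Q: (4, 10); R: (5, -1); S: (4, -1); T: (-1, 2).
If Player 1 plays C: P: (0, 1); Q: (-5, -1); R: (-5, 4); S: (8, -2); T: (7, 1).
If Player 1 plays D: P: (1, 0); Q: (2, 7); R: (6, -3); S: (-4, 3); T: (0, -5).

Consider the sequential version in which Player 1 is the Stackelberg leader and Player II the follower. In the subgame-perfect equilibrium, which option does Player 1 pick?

Solve by backward induction (Player 1 leads).
- A → Player II plays T (best of 5, 1, -1, 2, 8); Player 1 gets 1.
- B → Player II plays Q (best of 0, 10, -1, -1, 2); Player 1 gets 4.
- C → Player II plays R (best of 1, -1, 4, -2, 1); Player 1 gets -5.
- D → Player II plays Q (best of 0, 7, -3, 3, -5); Player 1 gets 2.
Player 1's induced payoffs are 1, 4, -5, 2, so Player 1 commits to B. Subgame-perfect outcome: (B, Q) with payoffs (4, 10).

B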